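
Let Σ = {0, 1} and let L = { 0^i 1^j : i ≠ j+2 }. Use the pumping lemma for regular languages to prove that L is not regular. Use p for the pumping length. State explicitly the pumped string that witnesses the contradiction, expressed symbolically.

Suppose for contradiction that L is regular, and let p be the pumping length.
Choose w = 0^p 1^{p+p!-2}. Since p ≠ (p+p!-2)+2 = p+p!, w ∈ L; and |w| ≥ p.
By the pumping lemma, w = xyz with |xy| ≤ p and y is nonempty.
The first p characters of w are 0's, so xy (and hence y) consists only of 0's. Write y = 0^k, 1 ≤ k ≤ p.
Since 1 ≤ k ≤ p, k divides p!; set t = 1 + p!/k. Then xy^t z has p + (p!/k)·k = p + p! copies of 0. Now the 0-count is p+p! and (1-count)+2 = (p+p!-2)+2 = p+p!, so i ≠ j+2 fails. So xy^t z = 0^{p+p!} 1^{p+p!-2} ∉ L.
Contradiction. Therefore L is not regular.

0^{p+p!} 1^{p+p!-2}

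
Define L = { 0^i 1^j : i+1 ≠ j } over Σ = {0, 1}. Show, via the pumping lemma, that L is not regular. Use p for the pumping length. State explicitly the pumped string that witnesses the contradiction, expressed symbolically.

Toward a contradiction, assume L is regular with pumping length p.
Choose w = 0^p 1^{p+p!+1}. Since p ≠ (p+p!+1)-1 = p+p!, w ∈ L; and |w| ≥ p.
By the pumping lemma, w = xyz with |xy| ≤ p and |y| > 0.
Since the first p symbols of w are all 0's and |xy| ≤ p, y lies entirely in the leading 0-block: y = 0^k for some k with 1 ≤ k ≤ p.
Since 1 ≤ k ≤ p, k divides p!; set t = 1 + p!/k. Then xy^t z has p + (p!/k)·k = p + p! copies of 0. Now the 0-count is p+p! and (1-count)-1 = (p+p!+1)-1 = p+p!, so i+1 ≠ j fails. So xy^t z = 0^{p+p!} 1^{p+p!+1} ∉ L.
This is a contradiction; hence L is not regular.

0^{p+p!} 1^{p+p!+1}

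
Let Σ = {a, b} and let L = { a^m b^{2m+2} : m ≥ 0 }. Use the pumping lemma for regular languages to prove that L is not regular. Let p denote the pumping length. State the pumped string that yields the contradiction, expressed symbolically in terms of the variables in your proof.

a^{p+k} b^{2p+2}

Suppose for contradiction that L is regular, and let p be the pumping length.
Choose w = a^p b^{2p+2}, which is in L with |w| = 3p+2 ≥ p.
The pumping lemma gives a decomposition w = xyz where |xy| ≤ p and |y| > 0.
The first p characters of w are a's, so xy (and hence y) consists only of a's. Write y = a^k, 1 ≤ k ≤ p.
Pump with i = 2: xy^2z = a^{p+k} b^{2p+2}. For this to lie in L we would need 2p+2 = 2(p+k)+2, which forces k = 0. But k ≥ 1, so xy^2z ∉ L.
This contradicts the pumping lemma, so L is not regular.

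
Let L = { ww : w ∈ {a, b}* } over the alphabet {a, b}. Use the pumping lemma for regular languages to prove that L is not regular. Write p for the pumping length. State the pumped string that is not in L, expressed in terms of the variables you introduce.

a^{p+k} b^p a^p b^p

Assume L is regular. Let p be the pumping length given by the pumping lemma.
Take w = a^p b^p a^p b^p = uu where u = a^pb^p; then w ∈ L and |w| = 4p ≥ p.
The pumping lemma gives a decomposition w = xyz where |xy| ≤ p and |y| ≥ 1.
Since the first p symbols of w are all a's and |xy| ≤ p, y lies entirely in the leading a-block: y = a^k for some k with 1 ≤ k ≤ p.
Pump with i = 2: xy^2z = a^{p+k} b^p a^p b^p, of length 4p+k. Suppose this equals vv. The string starts with a and ends with b, so v does too; thus the boundary between the two copies of v is a b→a transition. There is exactly one such transition, at position 2p+k, so |v| = 2p+k and |vv| = 4p+2k ≠ 4p+k since k ≥ 1. So xy^2z ∉ L.
This contradicts the pumping lemma, so L is not regular.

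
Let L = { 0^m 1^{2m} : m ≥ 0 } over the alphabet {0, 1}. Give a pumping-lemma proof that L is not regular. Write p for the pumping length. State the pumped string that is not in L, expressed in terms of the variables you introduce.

0^{p+k} 1^{2p}

Assume L is regular; let p be its pumping constant.
Take w = 0^p 1^{2p}. Then w ∈ L and |w| = 3p ≥ p.
By the pumping lemma, w = xyz with |xy| ≤ p and |y| > 0.
Since the first p symbols of w are all 0's and |xy| ≤ p, y lies entirely in the leading 0-block: y = 0^k for some k with 1 ≤ k ≤ p.
Pump with i = 2: xy^2z = 0^{p+k} 1^{2p}. For this to lie in L we would need 2p = 2(p+k), which forces k = 0. But k ≥ 1, so xy^2z ∉ L.
Contradiction. Therefore L is not regular.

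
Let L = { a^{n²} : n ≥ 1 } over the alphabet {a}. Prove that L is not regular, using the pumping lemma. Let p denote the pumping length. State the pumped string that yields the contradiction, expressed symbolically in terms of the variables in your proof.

Suppose for contradiction that L is regular, and let p be the pumping length.
Take w = a^{p²} ∈ L with |w| = p² ≥ p.
Write w = xyz as guaranteed by the lemma, with |xy| ≤ p and |y| ≥ 1.
Then y = a^k for some k with 1 ≤ k ≤ p.
Pump with i = 2: xy^2z = a^{p²+k}. Since 1 ≤ k ≤ p, p² < p²+k ≤ p²+p < (p+1)², so p²+k lies strictly between consecutive squares and is not a perfect square. So xy^2z ∉ L.
Contradiction. Therefore L is not regular.

a^{p²+k}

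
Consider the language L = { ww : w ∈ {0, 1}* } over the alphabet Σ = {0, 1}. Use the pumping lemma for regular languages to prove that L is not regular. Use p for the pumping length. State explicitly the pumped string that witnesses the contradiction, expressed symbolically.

Toward a contradiction, assume L is regular with pumping length p.
Take w = 0^p 1^p 0^p 1^p = uu where u = 0^p1^p; then w ∈ L and |w| = 4p ≥ p.
Write w = xyz as guaranteed by the lemma, with |xy| ≤ p and |y| ≥ 1.
The first p characters of w are 0's, so xy (and hence y) consists only of 0's. Write y = 0^k, 1 ≤ k ≤ p.
Pump with i = 2: xy^2z = 0^{p+k} 1^p 0^p 1^p, of length 4p+k. Suppose this equals vv. The string starts with 0 and ends with 1, so v does too; thus the boundary between the two copies of v is a 1→0 transition. There is exactly one such transition, at position 2p+k, so |v| = 2p+k and |vv| = 4p+2k ≠ 4p+k since k ≥ 1. So xy^2z ∉ L.
This contradicts the pumping lemma, so L is not regular.

0^{p+k} 1^p 0^p 1^p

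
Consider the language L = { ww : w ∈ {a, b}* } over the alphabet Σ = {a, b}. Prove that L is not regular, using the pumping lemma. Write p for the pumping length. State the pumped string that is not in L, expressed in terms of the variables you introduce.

a^{p+k} b^p a^p b^p

Assume L is regular; let p be its pumping constant.
Take w = a^p b^p a^p b^p = uu where u = a^pb^p; then w ∈ L and |w| = 4p ≥ p.
By the pumping lemma, w = xyz with |xy| ≤ p and y is nonempty.
Since the first p symbols of w are all a's and |xy| ≤ p, y lies entirely in the leading a-block: y = a^k for some k with 1 ≤ k ≤ p.
Pump with i = 2: xy^2z = a^{p+k} b^p a^p b^p, of length 4p+k. Suppose this equals vv. The string starts with a and ends with b, so v does too; thus the boundary between the two copies of v is a b→a transition. There is exactly one such transition, at position 2p+k, so |v| = 2p+k and |vv| = 4p+2k ≠ 4p+k since k ≥ 1. So xy^2z ∉ L.
This is a contradiction; hence L is not regular.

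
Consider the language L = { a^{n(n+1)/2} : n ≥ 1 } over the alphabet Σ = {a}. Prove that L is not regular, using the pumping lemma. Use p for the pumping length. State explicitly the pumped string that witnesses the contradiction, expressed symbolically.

Suppose for contradiction that L is regular, and let p be the pumping length.
Take w = a^{p(p+1)/2} ∈ L with |w| = p(p+1)/2 ≥ p.
The pumping lemma gives a decomposition w = xyz where |xy| ≤ p and |y| > 0.
Then y = a^k for some k with 1 ≤ k ≤ p.
Pump with i = 2: xy^2z = a^{p(p+1)/2+k}. Since 1 ≤ k ≤ p, p(p+1)/2 < p(p+1)/2+k ≤ p(p+1)/2+p < (p+1)(p+2)/2, so p(p+1)/2+k is strictly between consecutive triangular numbers. So xy^2z ∉ L.
This is a contradiction; hence L is not regular.

a^{p(p+1)/2+k}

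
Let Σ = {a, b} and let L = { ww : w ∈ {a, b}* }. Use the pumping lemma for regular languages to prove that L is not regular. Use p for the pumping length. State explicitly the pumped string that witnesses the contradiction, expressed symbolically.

a^{p+k} b^p a^p b^p

Toward a contradiction, assume L is regular with pumping length p.
Take w = a^p b^p a^p b^p = uu where u = a^pb^p; then w ∈ L and |w| = 4p ≥ p.
Write w = xyz as guaranteed by the lemma, with |xy| ≤ p and |y| ≥ 1.
The first p characters of w are a's, so xy (and hence y) consists only of a's. Write y = a^k, 1 ≤ k ≤ p.
Pump with i = 2: xy^2z = a^{p+k} b^p a^p b^p, of length 4p+k. Suppose this equals vv. The string starts with a and ends with b, so v does too; thus the boundary between the two copies of v is a b→a transition. There is exactly one such transition, at position 2p+k, so |v| = 2p+k and |vv| = 4p+2k ≠ 4p+k since k ≥ 1. So xy^2z ∉ L.
This is a contradiction; hence L is not regular.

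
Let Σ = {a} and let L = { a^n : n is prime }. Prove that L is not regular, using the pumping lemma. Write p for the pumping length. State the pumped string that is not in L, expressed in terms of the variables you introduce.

a^{q(1+k)}

Assume L is regular. Let p be the pumping length given by the pumping lemma.
Let q be a prime with q ≥ p+2 (infinitely many primes exist), and take w = a^q ∈ L with |w| = q ≥ p.
Write w = xyz as guaranteed by the lemma, with |xy| ≤ p and |y| ≥ 1.
Then y = a^k for some k with 1 ≤ k ≤ p.
Since 1 ≤ k ≤ p, |xz| = q-k. Pump with i = q+1: |xy^{q+1}z| = (q-k)+(q+1)k = q+qk = q(1+k), which is composite (both factors ≥ 2). So xy^{q+1}z = a^{q(1+k)} ∉ L.
This is a contradiction; hence L is not regular.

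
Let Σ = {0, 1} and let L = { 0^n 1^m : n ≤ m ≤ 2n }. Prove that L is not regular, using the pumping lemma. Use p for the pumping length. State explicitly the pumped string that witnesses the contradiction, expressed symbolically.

0^{p+k} 1^p

Suppose for contradiction that L is regular, and let p be the pumping length.
Take w = 0^p 1^p ∈ L (since p ≤ p ≤ 2p), with |w| = 2p ≥ p.
By the pumping lemma, w = xyz with |xy| ≤ p and |y| > 0.
Because |xy| ≤ p and w begins with p copies of 0, we have y = 0^k with 1 ≤ k ≤ p.
Pump with i = 2: xy^2z = 0^{p+k} 1^p. Now n = p+k > p = m, so the condition n ≤ m fails. Thus xy^2z ∉ L.
Contradiction. Therefore L is not regular.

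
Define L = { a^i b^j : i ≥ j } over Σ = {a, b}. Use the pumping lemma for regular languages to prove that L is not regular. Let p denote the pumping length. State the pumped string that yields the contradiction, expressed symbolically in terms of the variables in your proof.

Assume L is regular; let p be its pumping constant.
Choose w = a^p b^p ∈ L, with |w| = 2p ≥ p.
The pumping lemma gives a decomposition w = xyz where |xy| ≤ p and |y| > 0.
Since the first p symbols of w are all a's and |xy| ≤ p, y lies entirely in the leading a-block: y = a^k for some k with 1 ≤ k ≤ p.
Consider xy^0z = xz = a^{p-k} b^p. Since k ≥ 1, the a-count p-k is less than p, so i ≥ j fails; thus xz ∉ L.
This is a contradiction; hence L is not regular.

a^{p-k} b^p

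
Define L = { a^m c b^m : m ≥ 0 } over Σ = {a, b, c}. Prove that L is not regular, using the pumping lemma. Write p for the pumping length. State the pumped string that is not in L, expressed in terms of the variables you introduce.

Suppose for contradiction that L is regular, and let p be the pumping length.
Take w = a^p c b^p ∈ L with |w| = 2p+1 ≥ p.
By the pumping lemma, w = xyz with |xy| ≤ p and y is nonempty.
The first p characters of w are a's, so xy (and hence y) consists only of a's. Write y = a^k, 1 ≤ k ≤ p.
Pump with i = 2: xy^2z = a^{p+k} c b^p, which would require p+k = p. But k ≥ 1, so xy^2z ∉ L.
Contradiction. Therefore L is not regular.

a^{p+k} c b^p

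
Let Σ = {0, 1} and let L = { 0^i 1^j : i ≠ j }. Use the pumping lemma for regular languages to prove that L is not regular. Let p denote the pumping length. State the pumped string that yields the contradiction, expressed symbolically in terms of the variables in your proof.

Assume L is regular. Let p be the pumping length given by the pumping lemma.
Choose w = 0^p 1^{p+p!}. Since p ≠ p+p!, w ∈ L; and |w| ≥ p.
Write w = xyz as guaranteed by the lemma, with |xy| ≤ p and |y| ≥ 1.
Since the first p symbols of w are all 0's and |xy| ≤ p, y lies entirely in the leading 0-block: y = 0^k for some k with 1 ≤ k ≤ p.
Since 1 ≤ k ≤ p, k divides p!; set t = 1 + p!/k. Then xy^t z has p + (p!/k)·k = p + p! copies of 0. Now the 0-count equals the 1-count, so i ≠ j fails. So xy^t z = 0^{p+p!} 1^{p+p!} ∉ L.
Contradiction. Therefore L is not regular.

0^{p+p!} 1^{p+p!}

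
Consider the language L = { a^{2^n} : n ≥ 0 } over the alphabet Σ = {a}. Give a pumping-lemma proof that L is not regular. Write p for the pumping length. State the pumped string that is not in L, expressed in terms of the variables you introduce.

a^{2^p+k}

Assume L is regular; let p be its pumping constant.
Take w = a^{2^p} ∈ L with |w| = 2^p ≥ p.
Write w = xyz as guaranteed by the lemma, with |xy| ≤ p and |y| ≥ 1.
Then y = a^k for some k with 1 ≤ k ≤ p.
Pump with i = 2: xy^2z = a^{2^p+k}. Since 1 ≤ k ≤ p < 2^p, we have 2^p < 2^p+k < 2^{p+1}, so 2^p+k is not a power of 2. So xy^2z ∉ L.
This contradicts the pumping lemma, so L is not regular.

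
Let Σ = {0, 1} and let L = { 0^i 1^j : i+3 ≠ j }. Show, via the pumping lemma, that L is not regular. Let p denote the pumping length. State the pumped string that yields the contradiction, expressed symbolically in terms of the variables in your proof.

Assume L is regular. Let p be the pumping length given by the pumping lemma.
Choose w = 0^p 1^{p+p!+3}. Since p ≠ (p+p!+3)-3 = p+p!, w ∈ L; and |w| ≥ p.
The pumping lemma gives a decomposition w = xyz where |xy| ≤ p and |y| ≥ 1.
Since the first p symbols of w are all 0's and |xy| ≤ p, y lies entirely in the leading 0-block: y = 0^k for some k with 1 ≤ k ≤ p.
Since 1 ≤ k ≤ p, k divides p!; set t = 1 + p!/k. Then xy^t z has p + (p!/k)·k = p + p! copies of 0. Now the 0-count is p+p! and (1-count)-3 = (p+p!+3)-3 = p+p!, so i+3 ≠ j fails. So xy^t z = 0^{p+p!} 1^{p+p!+3} ∉ L.
Contradiction. Therefore L is not regular.

0^{p+p!} 1^{p+p!+3}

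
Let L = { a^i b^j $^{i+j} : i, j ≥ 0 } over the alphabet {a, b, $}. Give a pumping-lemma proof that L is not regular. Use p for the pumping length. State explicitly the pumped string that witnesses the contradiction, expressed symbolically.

Toward a contradiction, assume L is regular with pumping length p.
Take w = a^p b^p $^{2p} ∈ L (with i=j=p, i+j=2p), |w| = 4p ≥ p.
By the pumping lemma, w = xyz with |xy| ≤ p and |y| ≥ 1.
The first p characters of w are a's, so xy (and hence y) consists only of a's. Write y = a^k, 1 ≤ k ≤ p.
Consider xy^2z = a^{p+k} b^p $^{2p}. Now the a- and b-counts sum to 2p+k, but the $-count is 2p ≠ 2p+k. So xy^2z ∉ L.
This contradicts the pumping lemma, so L is not regular.

a^{p+k} b^p $^{2p}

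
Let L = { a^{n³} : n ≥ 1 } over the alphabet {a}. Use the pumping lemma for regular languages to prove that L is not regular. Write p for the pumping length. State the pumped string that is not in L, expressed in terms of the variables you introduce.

a^{p³+k}

Assume L is regular. Let p be the pumping length given by the pumping lemma.
Take w = a^{p³} ∈ L with |w| = p³ ≥ p.
Write w = xyz as guaranteed by the lemma, with |xy| ≤ p and |y| ≥ 1.
Then y = a^k for some k with 1 ≤ k ≤ p.
Pump with i = 2: xy^2z = a^{p³+k}. Since 1 ≤ k ≤ p, p³ < p³+k ≤ p³+p < p³+3p²+3p+1 = (p+1)³, so p³+k is not a perfect cube. So xy^2z ∉ L.
This contradicts the pumping lemma, so L is not regular.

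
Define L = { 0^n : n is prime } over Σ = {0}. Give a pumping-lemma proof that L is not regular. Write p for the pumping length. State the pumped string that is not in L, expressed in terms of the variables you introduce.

Toward a contradiction, assume L is regular with pumping length p.
Let q be a prime with q ≥ p+2 (infinitely many primes exist), and take w = 0^q ∈ L with |w| = q ≥ p.
Write w = xyz as guaranteed by the lemma, with |xy| ≤ p and y is nonempty.
Then y = 0^k for some k with 1 ≤ k ≤ p.
Since 1 ≤ k ≤ p, |xz| = q-k. Pump with i = q+1: |xy^{q+1}z| = (q-k)+(q+1)k = q+qk = q(1+k), which is composite (both factors ≥ 2). So xy^{q+1}z = 0^{q(1+k)} ∉ L.
This is a contradiction; hence L is not regular.

0^{q(1+k)}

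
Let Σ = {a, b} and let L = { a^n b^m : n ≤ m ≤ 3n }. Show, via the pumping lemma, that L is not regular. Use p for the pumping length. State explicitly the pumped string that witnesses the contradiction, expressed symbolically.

Toward a contradiction, assume L is regular with pumping length p.
Take w = a^p b^p ∈ L (since p ≤ p ≤ 3p), with |w| = 2p ≥ p.
By the pumping lemma, w = xyz with |xy| ≤ p and y is nonempty.
Because |xy| ≤ p and w begins with p copies of a, we have y = a^k with 1 ≤ k ≤ p.
Pump with i = 2: xy^2z = a^{p+k} b^p. Now n = p+k > p = m, so the condition n ≤ m fails. Thus xy^2z ∉ L.
This contradicts the pumping lemma, so L is not regular.

a^{p+k} b^p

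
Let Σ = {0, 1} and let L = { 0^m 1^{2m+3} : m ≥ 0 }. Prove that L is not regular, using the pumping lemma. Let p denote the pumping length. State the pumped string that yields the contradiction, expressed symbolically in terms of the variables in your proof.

Suppose for contradiction that L is regular, and let p be the pumping length.
Take w = 0^p 1^{2p+3}. Then w ∈ L and |w| = 3p+3 ≥ p.
The pumping lemma gives a decomposition w = xyz where |xy| ≤ p and y is nonempty.
Because |xy| ≤ p and w begins with p copies of 0, we have y = 0^k with 1 ≤ k ≤ p.
Pump with i = 2: xy^2z = 0^{p+k} 1^{2p+3}. For this to lie in L we would need 2p+3 = 2(p+k)+3, which forces k = 0. But k ≥ 1, so xy^2z ∉ L.
Contradiction. Therefore L is not regular.

0^{p+k} 1^{2p+3}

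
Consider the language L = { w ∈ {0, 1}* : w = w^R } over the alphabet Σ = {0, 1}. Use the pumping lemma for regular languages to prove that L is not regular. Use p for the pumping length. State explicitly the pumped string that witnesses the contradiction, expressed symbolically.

0^{p+k} 1 0^p

Toward a contradiction, assume L is regular with pumping length p.
Take w = 0^p 1 0^p, a palindrome of length 2p+1 ≥ p.
By the pumping lemma, w = xyz with |xy| ≤ p and |y| > 0.
The first p characters of w are 0's, so xy (and hence y) consists only of 0's. Write y = 0^k, 1 ≤ k ≤ p.
Pump with i = 2: xy^2z = 0^{p+k} 1 0^p. Its reverse is 0^p 1 0^{p+k}, which differs from xy^2z since k ≥ 1. So xy^2z is not a palindrome and xy^2z ∉ L.
This contradicts the pumping lemma, so L is not regular.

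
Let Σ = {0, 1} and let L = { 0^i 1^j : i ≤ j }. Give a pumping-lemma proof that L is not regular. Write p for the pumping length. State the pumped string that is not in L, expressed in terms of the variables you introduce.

Assume L is regular. Let p be the pumping length given by the pumping lemma.
Choose w = 0^p 1^p ∈ L, with |w| = 2p ≥ p.
By the pumping lemma, w = xyz with |xy| ≤ p and |y| ≥ 1.
Because |xy| ≤ p and w begins with p copies of 0, we have y = 0^k with 1 ≤ k ≤ p.
Consider xy^2z = 0^{p+k} 1^p. Since k ≥ 1, the 0-count p+k exceeds the 1-count p, so i ≤ j fails; thus xy^2z ∉ L.
This is a contradiction; hence L is not regular.

0^{p+k} 1^p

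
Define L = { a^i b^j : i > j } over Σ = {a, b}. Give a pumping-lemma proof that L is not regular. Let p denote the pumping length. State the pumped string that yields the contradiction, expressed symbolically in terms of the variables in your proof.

a^{p+1-k} b^p

Toward a contradiction, assume L is regular with pumping length p.
Choose w = a^{p+1} b^p ∈ L, with |w| = 2p+1 ≥ p.
The pumping lemma gives a decomposition w = xyz where |xy| ≤ p and y is nonempty.
Because |xy| ≤ p and w begins with p copies of a, we have y = a^k with 1 ≤ k ≤ p.
Consider xy^0z = xz = a^{p+1-k} b^p. Since k ≥ 1, the a-count p+1-k is at most p, so i > j fails; thus xz ∉ L.
Contradiction. Therefore L is not regular.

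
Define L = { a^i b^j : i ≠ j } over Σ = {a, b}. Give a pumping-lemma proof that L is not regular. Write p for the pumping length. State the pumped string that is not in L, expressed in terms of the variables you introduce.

a^{p+p!} b^{p+p!}

Assume L is regular; let p be its pumping constant.
Choose w = a^p b^{p+p!}. Since p ≠ p+p!, w ∈ L; and |w| ≥ p.
Write w = xyz as guaranteed by the lemma, with |xy| ≤ p and |y| > 0.
Because |xy| ≤ p and w begins with p copies of a, we have y = a^k with 1 ≤ k ≤ p.
Since 1 ≤ k ≤ p, k divides p!; set t = 1 + p!/k. Then xy^t z has p + (p!/k)·k = p + p! copies of a. Now the a-count equals the b-count, so i ≠ j fails. So xy^t z = a^{p+p!} b^{p+p!} ∉ L.
This is a contradiction; hence L is not regular.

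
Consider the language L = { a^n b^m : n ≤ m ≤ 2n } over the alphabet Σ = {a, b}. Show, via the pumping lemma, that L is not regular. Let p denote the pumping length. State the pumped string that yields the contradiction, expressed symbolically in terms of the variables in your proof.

a^{p+k} b^p

Toward a contradiction, assume L is regular with pumping length p.
Take w = a^p b^p ∈ L (since p ≤ p ≤ 2p), with |w| = 2p ≥ p.
By the pumping lemma, w = xyz with |xy| ≤ p and |y| ≥ 1.
Because |xy| ≤ p and w begins with p copies of a, we have y = a^k with 1 ≤ k ≤ p.
Pump with i = 2: xy^2z = a^{p+k} b^p. Now n = p+k > p = m, so the condition n ≤ m fails. Thus xy^2z ∉ L.
This contradicts the pumping lemma, so L is not regular.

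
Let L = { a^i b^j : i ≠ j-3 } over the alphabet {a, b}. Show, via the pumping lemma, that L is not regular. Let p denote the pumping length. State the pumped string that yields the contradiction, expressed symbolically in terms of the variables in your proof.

a^{p+p!} b^{p+p!+3}

Assume L is regular. Let p be the pumping length given by the pumping lemma.
Choose w = a^p b^{p+p!+3}. Since p ≠ (p+p!+3)-3 = p+p!, w ∈ L; and |w| ≥ p.
The pumping lemma gives a decomposition w = xyz where |xy| ≤ p and |y| ≥ 1.
Since the first p symbols of w are all a's and |xy| ≤ p, y lies entirely in the leading a-block: y = a^k for some k with 1 ≤ k ≤ p.
Since 1 ≤ k ≤ p, k divides p!; set t = 1 + p!/k. Then xy^t z has p + (p!/k)·k = p + p! copies of a. Now the a-count is p+p! and (b-count)-3 = (p+p!+3)-3 = p+p!, so i ≠ j-3 fails. So xy^t z = a^{p+p!} b^{p+p!+3} ∉ L.
This contradicts the pumping lemma, so L is not regular.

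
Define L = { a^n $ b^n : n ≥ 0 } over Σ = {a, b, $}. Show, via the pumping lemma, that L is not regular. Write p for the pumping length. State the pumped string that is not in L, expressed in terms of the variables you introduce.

a^{p+k} $ b^p

Suppose for contradiction that L is regular, and let p be the pumping length.
Take w = a^p $ b^p ∈ L with |w| = 2p+1 ≥ p.
By the pumping lemma, w = xyz with |xy| ≤ p and |y| ≥ 1.
The first p characters of w are a's, so xy (and hence y) consists only of a's. Write y = a^k, 1 ≤ k ≤ p.
Pump with i = 2: xy^2z = a^{p+k} $ b^p, which would require p+k = p. But k ≥ 1, so xy^2z ∉ L.
Contradiction. Therefore L is not regular.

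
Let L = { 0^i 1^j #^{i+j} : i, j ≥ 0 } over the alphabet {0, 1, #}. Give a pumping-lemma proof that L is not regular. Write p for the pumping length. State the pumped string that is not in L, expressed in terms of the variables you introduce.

Suppose for contradiction that L is regular, and let p be the pumping length.
Take w = 0^p 1^p #^{2p} ∈ L (with i=j=p, i+j=2p), |w| = 4p ≥ p.
Write w = xyz as guaranteed by the lemma, with |xy| ≤ p and y is nonempty.
The first p characters of w are 0's, so xy (and hence y) consists only of 0's. Write y = 0^k, 1 ≤ k ≤ p.
Consider xy^2z = 0^{p+k} 1^p #^{2p}. Now the 0- and 1-counts sum to 2p+k, but the #-count is 2p ≠ 2p+k. So xy^2z ∉ L.
This is a contradiction; hence L is not regular.

0^{p+k} 1^p #^{2p}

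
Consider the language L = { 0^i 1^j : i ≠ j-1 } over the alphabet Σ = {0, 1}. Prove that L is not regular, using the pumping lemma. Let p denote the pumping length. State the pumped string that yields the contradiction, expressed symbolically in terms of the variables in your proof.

Assume L is regular; let p be its pumping constant.
Choose w = 0^p 1^{p+p!+1}. Since p ≠ (p+p!+1)-1 = p+p!, w ∈ L; and |w| ≥ p.
The pumping lemma gives a decomposition w = xyz where |xy| ≤ p and y is nonempty.
The first p characters of w are 0's, so xy (and hence y) consists only of 0's. Write y = 0^k, 1 ≤ k ≤ p.
Since 1 ≤ k ≤ p, k divides p!; set t = 1 + p!/k. Then xy^t z has p + (p!/k)·k = p + p! copies of 0. Now the 0-count is p+p! and (1-count)-1 = (p+p!+1)-1 = p+p!, so i ≠ j-1 fails. So xy^t z = 0^{p+p!} 1^{p+p!+1} ∉ L.
This is a contradiction; hence L is not regular.

0^{p+p!} 1^{p+p!+1}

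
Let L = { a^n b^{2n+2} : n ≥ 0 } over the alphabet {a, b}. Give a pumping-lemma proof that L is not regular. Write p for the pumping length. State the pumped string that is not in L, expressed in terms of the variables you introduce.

a^{p+k} b^{2p+2}

Toward a contradiction, assume L is regular with pumping length p.
Choose w = a^p b^{2p+2}, which is in L with |w| = 3p+2 ≥ p.
Write w = xyz as guaranteed by the lemma, with |xy| ≤ p and y is nonempty.
The first p characters of w are a's, so xy (and hence y) consists only of a's. Write y = a^k, 1 ≤ k ≤ p.
Pump with i = 2: xy^2z = a^{p+k} b^{2p+2}. For this to lie in L we would need 2p+2 = 2(p+k)+2, which forces k = 0. But k ≥ 1, so xy^2z ∉ L.
Contradiction. Therefore L is not regular.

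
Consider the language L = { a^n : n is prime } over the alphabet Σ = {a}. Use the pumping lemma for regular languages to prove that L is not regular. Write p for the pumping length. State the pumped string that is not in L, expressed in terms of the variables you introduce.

a^{q(1+k)}

Assume L is regular. Let p be the pumping length given by the pumping lemma.
Let q be a prime with q ≥ p+2 (infinitely many primes exist), and take w = a^q ∈ L with |w| = q ≥ p.
By the pumping lemma, w = xyz with |xy| ≤ p and y is nonempty.
Then y = a^k for some k with 1 ≤ k ≤ p.
Since 1 ≤ k ≤ p, |xz| = q-k. Pump with i = q+1: |xy^{q+1}z| = (q-k)+(q+1)k = q+qk = q(1+k), which is composite (both factors ≥ 2). So xy^{q+1}z = a^{q(1+k)} ∉ L.
This is a contradiction; hence L is not regular.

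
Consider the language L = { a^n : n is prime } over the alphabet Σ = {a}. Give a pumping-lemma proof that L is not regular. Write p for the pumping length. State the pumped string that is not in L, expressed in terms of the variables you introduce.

a^{q(1+k)}

Suppose for contradiction that L is regular, and let p be the pumping length.
Let q be a prime with q ≥ p+2 (infinitely many primes exist), and take w = a^q ∈ L with |w| = q ≥ p.
By the pumping lemma, w = xyz with |xy| ≤ p and |y| > 0.
Then y = a^k for some k with 1 ≤ k ≤ p.
Since 1 ≤ k ≤ p, |xz| = q-k. Pump with i = q+1: |xy^{q+1}z| = (q-k)+(q+1)k = q+qk = q(1+k), which is composite (both factors ≥ 2). So xy^{q+1}z = a^{q(1+k)} ∉ L.
This contradicts the pumping lemma, so L is not regular.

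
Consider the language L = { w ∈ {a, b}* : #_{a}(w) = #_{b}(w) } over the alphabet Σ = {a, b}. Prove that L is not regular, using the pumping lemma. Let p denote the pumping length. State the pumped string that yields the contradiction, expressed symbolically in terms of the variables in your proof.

a^{p+k} b^p

Assume L is regular; let p be its pumping constant.
Choose w = a^p b^p ∈ L with |w| = 2p ≥ p.
By the pumping lemma, w = xyz with |xy| ≤ p and |y| > 0.
Because |xy| ≤ p and w begins with p copies of a, we have y = a^k with 1 ≤ k ≤ p.
Pump with i = 2: xy^2z = a^{p+k} b^p has p+k occurrences of a but only p of b. Since k ≥ 1 the counts differ, so xy^2z ∉ L.
This contradicts the pumping lemma, so L is not regular.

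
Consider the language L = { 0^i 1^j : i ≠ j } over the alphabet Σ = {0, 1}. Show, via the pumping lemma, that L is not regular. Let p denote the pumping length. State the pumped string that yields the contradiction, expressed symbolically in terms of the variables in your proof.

Toward a contradiction, assume L is regular with pumping length p.
Choose w = 0^p 1^{p+p!}. Since p ≠ p+p!, w ∈ L; and |w| ≥ p.
The pumping lemma gives a decomposition w = xyz where |xy| ≤ p and |y| > 0.
The first p characters of w are 0's, so xy (and hence y) consists only of 0's. Write y = 0^k, 1 ≤ k ≤ p.
Since 1 ≤ k ≤ p, k divides p!; set t = 1 + p!/k. Then xy^t z has p + (p!/k)·k = p + p! copies of 0. Now the 0-count equals the 1-count, so i ≠ j fails. So xy^t z = 0^{p+p!} 1^{p+p!} ∉ L.
Contradiction. Therefore L is not regular.

0^{p+p!} 1^{p+p!}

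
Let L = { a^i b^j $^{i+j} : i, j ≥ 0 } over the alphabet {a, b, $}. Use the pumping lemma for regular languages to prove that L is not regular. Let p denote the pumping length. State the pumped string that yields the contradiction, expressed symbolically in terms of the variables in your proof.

Toward a contradiction, assume L is regular with pumping length p.
Take w = a^p b^p $^{2p} ∈ L (with i=j=p, i+j=2p), |w| = 4p ≥ p.
The pumping lemma gives a decomposition w = xyz where |xy| ≤ p and |y| ≥ 1.
Since the first p symbols of w are all a's and |xy| ≤ p, y lies entirely in the leading a-block: y = a^k for some k with 1 ≤ k ≤ p.
Consider xy^2z = a^{p+k} b^p $^{2p}. Now the a- and b-counts sum to 2p+k, but the $-count is 2p ≠ 2p+k. So xy^2z ∉ L.
This is a contradiction; hence L is not regular.

a^{p+k} b^p $^{2p}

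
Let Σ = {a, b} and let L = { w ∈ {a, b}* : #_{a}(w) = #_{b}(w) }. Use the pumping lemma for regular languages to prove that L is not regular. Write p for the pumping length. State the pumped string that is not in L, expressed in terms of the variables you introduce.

Suppose for contradiction that L is regular, and let p be the pumping length.
Choose w = a^p b^p ∈ L with |w| = 2p ≥ p.
By the pumping lemma, w = xyz with |xy| ≤ p and |y| > 0.
Since the first p symbols of w are all a's and |xy| ≤ p, y lies entirely in the leading a-block: y = a^k for some k with 1 ≤ k ≤ p.
Pump with i = 2: xy^2z = a^{p+k} b^p has p+k occurrences of a but only p of b. Since k ≥ 1 the counts differ, so xy^2z ∉ L.
Contradiction. Therefore L is not regular.

a^{p+k} b^p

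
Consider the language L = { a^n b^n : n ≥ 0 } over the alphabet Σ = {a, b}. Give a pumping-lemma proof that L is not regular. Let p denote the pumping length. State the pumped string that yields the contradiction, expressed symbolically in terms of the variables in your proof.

Suppose for contradiction that L is regular, and let p be the pumping length.
Take w = a^p b^p. Then w ∈ L and |w| = 2p ≥ p.
Write w = xyz as guaranteed by the lemma, with |xy| ≤ p and |y| > 0.
Since the first p symbols of w are all a's and |xy| ≤ p, y lies entirely in the leading a-block: y = a^k for some k with 1 ≤ k ≤ p.
Pump with i = 2: xy^2z = a^{p+k} b^p. For this to lie in L we would need p = p+k, which forces k = 0. But k ≥ 1, so xy^2z ∉ L.
This contradicts the pumping lemma, so L is not regular.

a^{p+k} b^p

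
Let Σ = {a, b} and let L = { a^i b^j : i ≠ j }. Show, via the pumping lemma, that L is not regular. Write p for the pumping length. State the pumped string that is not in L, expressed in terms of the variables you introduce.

a^{p+p!} b^{p+p!}

Suppose for contradiction that L is regular, and let p be the pumping length.
Choose w = a^p b^{p+p!}. Since p ≠ p+p!, w ∈ L; and |w| ≥ p.
The pumping lemma gives a decomposition w = xyz where |xy| ≤ p and |y| ≥ 1.
Since the first p symbols of w are all a's and |xy| ≤ p, y lies entirely in the leading a-block: y = a^k for some k with 1 ≤ k ≤ p.
Since 1 ≤ k ≤ p, k divides p!; set t = 1 + p!/k. Then xy^t z has p + (p!/k)·k = p + p! copies of a. Now the a-count equals the b-count, so i ≠ j fails. So xy^t z = a^{p+p!} b^{p+p!} ∉ L.
Contradiction. Therefore L is not regular.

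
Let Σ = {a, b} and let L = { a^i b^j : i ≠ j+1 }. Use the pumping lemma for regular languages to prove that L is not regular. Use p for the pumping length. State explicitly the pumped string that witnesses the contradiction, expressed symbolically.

Toward a contradiction, assume L is regular with pumping length p.
Choose w = a^p b^{p+p!-1}. Since p ≠ (p+p!-1)+1 = p+p!, w ∈ L; and |w| ≥ p.
The pumping lemma gives a decomposition w = xyz where |xy| ≤ p and |y| ≥ 1.
The first p characters of w are a's, so xy (and hence y) consists only of a's. Write y = a^k, 1 ≤ k ≤ p.
Since 1 ≤ k ≤ p, k divides p!; set t = 1 + p!/k. Then xy^t z has p + (p!/k)·k = p + p! copies of a. Now the a-count is p+p! and (b-count)+1 = (p+p!-1)+1 = p+p!, so i ≠ j+1 fails. So xy^t z = a^{p+p!} b^{p+p!-1} ∉ L.
This contradicts the pumping lemma, so L is not regular.

a^{p+p!} b^{p+p!-1}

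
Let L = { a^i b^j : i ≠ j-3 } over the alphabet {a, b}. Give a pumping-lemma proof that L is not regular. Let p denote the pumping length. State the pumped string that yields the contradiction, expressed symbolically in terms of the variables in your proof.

Assume L is regular; let p be its pumping constant.
Choose w = a^p b^{p+p!+3}. Since p ≠ (p+p!+3)-3 = p+p!, w ∈ L; and |w| ≥ p.
Write w = xyz as guaranteed by the lemma, with |xy| ≤ p and |y| ≥ 1.
The first p characters of w are a's, so xy (and hence y) consists only of a's. Write y = a^k, 1 ≤ k ≤ p.
Since 1 ≤ k ≤ p, k divides p!; set t = 1 + p!/k. Then xy^t z has p + (p!/k)·k = p + p! copies of a. Now the a-count is p+p! and (b-count)-3 = (p+p!+3)-3 = p+p!, so i ≠ j-3 fails. So xy^t z = a^{p+p!} b^{p+p!+3} ∉ L.
This is a contradiction; hence L is not regular.

a^{p+p!} b^{p+p!+3}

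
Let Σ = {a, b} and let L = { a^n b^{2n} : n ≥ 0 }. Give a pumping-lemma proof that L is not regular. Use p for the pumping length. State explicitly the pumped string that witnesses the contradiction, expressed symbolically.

Toward a contradiction, assume L is regular with pumping length p.
Take w = a^p b^{2p}. Then w ∈ L and |w| = 3p ≥ p.
Write w = xyz as guaranteed by the lemma, with |xy| ≤ p and |y| ≥ 1.
Because |xy| ≤ p and w begins with p copies of a, we have y = a^k with 1 ≤ k ≤ p.
Pump with i = 2: xy^2z = a^{p+k} b^{2p}. For this to lie in L we would need 2p = 2(p+k), which forces k = 0. But k ≥ 1, so xy^2z ∉ L.
This is a contradiction; hence L is not regular.

a^{p+k} b^{2p}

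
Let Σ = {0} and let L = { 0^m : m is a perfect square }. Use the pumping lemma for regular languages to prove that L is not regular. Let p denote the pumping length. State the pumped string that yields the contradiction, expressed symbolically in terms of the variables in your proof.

Toward a contradiction, assume L is regular with pumping length p.
Take w = 0^{p²} ∈ L with |w| = p² ≥ p.
Write w = xyz as guaranteed by the lemma, with |xy| ≤ p and |y| > 0.
Then y = 0^k for some k with 1 ≤ k ≤ p.
Pump with i = 2: xy^2z = 0^{p²+k}. Since 1 ≤ k ≤ p, p² < p²+k ≤ p²+p < (p+1)², so p²+k lies strictly between consecutive squares and is not a perfect square. So xy^2z ∉ L.
This is a contradiction; hence L is not regular.

0^{p²+k}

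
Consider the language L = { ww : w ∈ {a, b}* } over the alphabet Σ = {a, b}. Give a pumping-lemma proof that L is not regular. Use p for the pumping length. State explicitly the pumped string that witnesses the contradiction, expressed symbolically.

a^{p+k} b^p a^p b^p

Assume L is regular. Let p be the pumping length given by the pumping lemma.
Take w = a^p b^p a^p b^p = uu where u = a^pb^p; then w ∈ L and |w| = 4p ≥ p.
Write w = xyz as guaranteed by the lemma, with |xy| ≤ p and |y| ≥ 1.
The first p characters of w are a's, so xy (and hence y) consists only of a's. Write y = a^k, 1 ≤ k ≤ p.
Pump with i = 2: xy^2z = a^{p+k} b^p a^p b^p, of length 4p+k. Suppose this equals vv. The string starts with a and ends with b, so v does too; thus the boundary between the two copies of v is a b→a transition. There is exactly one such transition, at position 2p+k, so |v| = 2p+k and |vv| = 4p+2k ≠ 4p+k since k ≥ 1. So xy^2z ∉ L.
This contradicts the pumping lemma, so L is not regular.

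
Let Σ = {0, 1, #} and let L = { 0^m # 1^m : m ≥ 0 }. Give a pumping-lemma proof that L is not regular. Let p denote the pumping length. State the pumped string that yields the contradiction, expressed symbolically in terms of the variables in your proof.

0^{p+k} # 1^p

Assume L is regular. Let p be the pumping length given by the pumping lemma.
Take w = 0^p # 1^p ∈ L with |w| = 2p+1 ≥ p.
The pumping lemma gives a decomposition w = xyz where |xy| ≤ p and |y| > 0.
Since the first p symbols of w are all 0's and |xy| ≤ p, y lies entirely in the leading 0-block: y = 0^k for some k with 1 ≤ k ≤ p.
Pump with i = 2: xy^2z = 0^{p+k} # 1^p, which would require p+k = p. But k ≥ 1, so xy^2z ∉ L.
Contradiction. Therefore L is not regular.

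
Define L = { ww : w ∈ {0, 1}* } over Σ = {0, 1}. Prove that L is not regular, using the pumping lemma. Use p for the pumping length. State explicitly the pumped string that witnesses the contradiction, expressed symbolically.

Assume L is regular; let p be its pumping constant.
Take w = 0^p 1^p 0^p 1^p = uu where u = 0^p1^p; then w ∈ L and |w| = 4p ≥ p.
Write w = xyz as guaranteed by the lemma, with |xy| ≤ p and y is nonempty.
The first p characters of w are 0's, so xy (and hence y) consists only of 0's. Write y = 0^k, 1 ≤ k ≤ p.
Pump with i = 2: xy^2z = 0^{p+k} 1^p 0^p 1^p, of length 4p+k. Suppose this equals vv. The string starts with 0 and ends with 1, so v does too; thus the boundary between the two copies of v is a 1→0 transition. There is exactly one such transition, at position 2p+k, so |v| = 2p+k and |vv| = 4p+2k ≠ 4p+k since k ≥ 1. So xy^2z ∉ L.
This contradicts the pumping lemma, so L is not regular.

0^{p+k} 1^p 0^p 1^p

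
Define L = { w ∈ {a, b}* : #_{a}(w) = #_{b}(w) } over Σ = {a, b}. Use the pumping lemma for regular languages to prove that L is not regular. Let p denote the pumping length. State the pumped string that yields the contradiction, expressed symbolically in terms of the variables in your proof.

Assume L is regular; let p be its pumping constant.
Choose w = a^p b^p ∈ L with |w| = 2p ≥ p.
By the pumping lemma, w = xyz with |xy| ≤ p and |y| > 0.
Since the first p symbols of w are all a's and |xy| ≤ p, y lies entirely in the leading a-block: y = a^k for some k with 1 ≤ k ≤ p.
Pump with i = 2: xy^2z = a^{p+k} b^p has p+k occurrences of a but only p of b. Since k ≥ 1 the counts differ, so xy^2z ∉ L.
This is a contradiction; hence L is not regular.

a^{p+k} b^p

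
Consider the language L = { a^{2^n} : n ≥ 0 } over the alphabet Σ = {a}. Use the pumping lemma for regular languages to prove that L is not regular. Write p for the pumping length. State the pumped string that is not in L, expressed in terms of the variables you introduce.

Assume L is regular; let p be its pumping constant.
Take w = a^{2^p} ∈ L with |w| = 2^p ≥ p.
The pumping lemma gives a decomposition w = xyz where |xy| ≤ p and |y| > 0.
Then y = a^k for some k with 1 ≤ k ≤ p.
Pump with i = 2: xy^2z = a^{2^p+k}. Since 1 ≤ k ≤ p < 2^p, we have 2^p < 2^p+k < 2^{p+1}, so 2^p+k is not a power of 2. So xy^2z ∉ L.
Contradiction. Therefore L is not regular.

a^{2^p+k}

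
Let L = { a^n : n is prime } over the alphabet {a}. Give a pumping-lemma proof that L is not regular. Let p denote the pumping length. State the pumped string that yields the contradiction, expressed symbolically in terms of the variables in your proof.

Toward a contradiction, assume L is regular with pumping length p.
Let q be a prime with q ≥ p+2 (infinitely many primes exist), and take w = a^q ∈ L with |w| = q ≥ p.
The pumping lemma gives a decomposition w = xyz where |xy| ≤ p and |y| > 0.
Then y = a^k for some k with 1 ≤ k ≤ p.
Since 1 ≤ k ≤ p, |xz| = q-k. Pump with i = q+1: |xy^{q+1}z| = (q-k)+(q+1)k = q+qk = q(1+k), which is composite (both factors ≥ 2). So xy^{q+1}z = a^{q(1+k)} ∉ L.
Contradiction. Therefore L is not regular.

a^{q(1+k)}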